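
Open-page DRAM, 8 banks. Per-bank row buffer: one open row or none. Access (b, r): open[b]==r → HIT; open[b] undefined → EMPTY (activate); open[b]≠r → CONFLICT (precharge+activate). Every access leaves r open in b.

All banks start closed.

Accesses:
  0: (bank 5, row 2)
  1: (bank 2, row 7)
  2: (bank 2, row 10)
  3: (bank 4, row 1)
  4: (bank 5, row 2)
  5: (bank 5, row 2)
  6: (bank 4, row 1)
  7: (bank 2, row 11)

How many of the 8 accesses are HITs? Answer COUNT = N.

0: bank 5 row 2 — prev None → EMPTY
1: bank 2 row 7 — prev None → EMPTY
2: bank 2 row 10 — prev 7 → CONFLICT
3: bank 4 row 1 — prev None → EMPTY
4: bank 5 row 2 — prev 2 → HIT
5: bank 5 row 2 — prev 2 → HIT
6: bank 4 row 1 — prev 1 → HIT
7: bank 2 row 11 — prev 10 → CONFLICT

COUNT = 3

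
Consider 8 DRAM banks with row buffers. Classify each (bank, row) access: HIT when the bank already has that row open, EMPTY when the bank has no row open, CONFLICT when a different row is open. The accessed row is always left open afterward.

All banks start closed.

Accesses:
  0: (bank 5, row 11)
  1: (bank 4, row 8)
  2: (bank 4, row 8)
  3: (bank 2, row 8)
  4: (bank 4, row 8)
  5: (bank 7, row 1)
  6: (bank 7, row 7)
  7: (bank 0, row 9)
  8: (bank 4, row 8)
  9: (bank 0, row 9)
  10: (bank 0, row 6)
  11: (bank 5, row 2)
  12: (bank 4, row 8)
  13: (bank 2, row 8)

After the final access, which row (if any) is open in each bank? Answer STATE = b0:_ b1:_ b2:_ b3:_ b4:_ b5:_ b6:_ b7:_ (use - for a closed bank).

  [0] b5 r11: no row ⇒ E
  [1] b4 r8: no row ⇒ E
  [2] b4 r8: had r8 ⇒ H
  [3] b2 r8: no row ⇒ E
  [4] b4 r8: had r8 ⇒ H
  [5] b7 r1: no row ⇒ E
  [6] b7 r7: had r1 ⇒ C
  [7] b0 r9: no row ⇒ E
  [8] b4 r8: had r8 ⇒ H
  [9] b0 r9: had r9 ⇒ H
  [10] b0 r6: had r9 ⇒ C
  [11] b5 r2: had r11 ⇒ C
  [12] b4 r8: had r8 ⇒ H
  [13] b2 r8: had r8 ⇒ H

STATE = b0:6 b1:- b2:8 b3:- b4:8 b5:2 b6:- b7:7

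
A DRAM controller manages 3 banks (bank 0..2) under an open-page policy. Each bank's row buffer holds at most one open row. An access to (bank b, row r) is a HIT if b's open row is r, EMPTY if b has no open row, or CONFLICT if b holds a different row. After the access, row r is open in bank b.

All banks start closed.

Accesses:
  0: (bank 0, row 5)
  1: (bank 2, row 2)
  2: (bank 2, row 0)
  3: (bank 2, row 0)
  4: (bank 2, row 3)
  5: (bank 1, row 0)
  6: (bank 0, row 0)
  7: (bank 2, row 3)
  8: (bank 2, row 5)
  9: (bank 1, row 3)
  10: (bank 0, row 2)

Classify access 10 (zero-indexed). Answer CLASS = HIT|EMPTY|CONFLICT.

  [0] b0 r5: no row ⇒ E
  [1] b2 r2: no row ⇒ E
  [2] b2 r0: had r2 ⇒ C
  [3] b2 r0: had r0 ⇒ H
  [4] b2 r3: had r0 ⇒ C
  [5] b1 r0: no row ⇒ E
  [6] b0 r0: had r5 ⇒ C
  [7] b2 r3: had r3 ⇒ H
  [8] b2 r5: had r3 ⇒ C
  [9] b1 r3: had r0 ⇒ C
  [10] b0 r2: had r0 ⇒ C

CLASS = CONFLICT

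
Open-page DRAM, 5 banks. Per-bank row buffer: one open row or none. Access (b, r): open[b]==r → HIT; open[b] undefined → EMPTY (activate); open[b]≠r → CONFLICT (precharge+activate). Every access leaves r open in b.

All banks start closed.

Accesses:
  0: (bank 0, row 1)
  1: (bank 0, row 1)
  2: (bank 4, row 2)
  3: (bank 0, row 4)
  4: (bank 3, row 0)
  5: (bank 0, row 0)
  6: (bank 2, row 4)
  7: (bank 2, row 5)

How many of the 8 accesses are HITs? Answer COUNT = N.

COUNT = 1

0: bank 0 row 1 — prev None → EMPTY
1: bank 0 row 1 — prev 1 → HIT
2: bank 4 row 2 — prev None → EMPTY
3: bank 0 row 4 — prev 1 → CONFLICT
4: bank 3 row 0 — prev None → EMPTY
5: bank 0 row 0 — prev 4 → CONFLICT
6: bank 2 row 4 — prev None → EMPTY
7: bank 2 row 5 — prev 4 → CONFLICT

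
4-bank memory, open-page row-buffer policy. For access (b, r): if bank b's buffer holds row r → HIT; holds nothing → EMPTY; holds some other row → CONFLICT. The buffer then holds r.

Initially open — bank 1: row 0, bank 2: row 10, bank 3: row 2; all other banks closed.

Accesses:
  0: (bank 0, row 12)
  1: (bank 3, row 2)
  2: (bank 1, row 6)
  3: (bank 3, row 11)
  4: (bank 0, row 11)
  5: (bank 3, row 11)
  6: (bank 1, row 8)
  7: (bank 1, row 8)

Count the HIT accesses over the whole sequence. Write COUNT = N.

COUNT = 3

0: bank 0 row 12 — prev None → EMPTY
1: bank 3 row 2 — prev 2 → HIT
2: bank 1 row 6 — prev 0 → CONFLICT
3: bank 3 row 11 — prev 2 → CONFLICT
4: bank 0 row 11 — prev 12 → CONFLICT
5: bank 3 row 11 — prev 11 → HIT
6: bank 1 row 8 — prev 6 → CONFLICT
7: bank 1 row 8 — prev 8 → HIT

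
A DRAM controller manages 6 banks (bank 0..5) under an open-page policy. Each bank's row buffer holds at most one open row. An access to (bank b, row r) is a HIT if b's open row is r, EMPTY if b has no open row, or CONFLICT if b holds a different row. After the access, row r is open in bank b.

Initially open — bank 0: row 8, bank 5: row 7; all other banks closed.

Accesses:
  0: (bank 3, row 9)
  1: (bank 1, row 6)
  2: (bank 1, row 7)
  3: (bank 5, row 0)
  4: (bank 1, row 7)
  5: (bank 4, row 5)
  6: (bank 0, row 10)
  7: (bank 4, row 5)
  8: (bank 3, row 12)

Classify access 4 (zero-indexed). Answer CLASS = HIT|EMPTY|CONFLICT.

  [0] b3 r9: no row ⇒ E
  [1] b1 r6: no row ⇒ E
  [2] b1 r7: had r6 ⇒ C
  [3] b5 r0: had r7 ⇒ C
  [4] b1 r7: had r7 ⇒ H
  [5] b4 r5: no row ⇒ E
  [6] b0 r10: had r8 ⇒ C
  [7] b4 r5: had r5 ⇒ H
  [8] b3 r12: had r9 ⇒ C

CLASS = HIT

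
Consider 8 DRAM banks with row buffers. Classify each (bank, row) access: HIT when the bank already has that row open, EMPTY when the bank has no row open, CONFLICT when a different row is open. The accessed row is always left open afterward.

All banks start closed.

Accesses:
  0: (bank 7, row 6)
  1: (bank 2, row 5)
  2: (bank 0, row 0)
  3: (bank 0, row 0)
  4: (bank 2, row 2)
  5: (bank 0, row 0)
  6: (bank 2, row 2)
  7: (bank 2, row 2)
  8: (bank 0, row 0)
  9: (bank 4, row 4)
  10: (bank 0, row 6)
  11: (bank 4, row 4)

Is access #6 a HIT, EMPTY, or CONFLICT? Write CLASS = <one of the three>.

step 0: bank7 None->6 [EMPTY]
step 1: bank2 None->5 [EMPTY]
step 2: bank0 None->0 [EMPTY]
step 3: bank0 0->0 [HIT]
step 4: bank2 5->2 [CONFLICT]
step 5: bank0 0->0 [HIT]
step 6: bank2 2->2 [HIT]
step 7: bank2 2->2 [HIT]
step 8: bank0 0->0 [HIT]
step 9: bank4 None->4 [EMPTY]
step 10: bank0 0->6 [CONFLICT]
step 11: bank4 4->4 [HIT]

CLASS = HIT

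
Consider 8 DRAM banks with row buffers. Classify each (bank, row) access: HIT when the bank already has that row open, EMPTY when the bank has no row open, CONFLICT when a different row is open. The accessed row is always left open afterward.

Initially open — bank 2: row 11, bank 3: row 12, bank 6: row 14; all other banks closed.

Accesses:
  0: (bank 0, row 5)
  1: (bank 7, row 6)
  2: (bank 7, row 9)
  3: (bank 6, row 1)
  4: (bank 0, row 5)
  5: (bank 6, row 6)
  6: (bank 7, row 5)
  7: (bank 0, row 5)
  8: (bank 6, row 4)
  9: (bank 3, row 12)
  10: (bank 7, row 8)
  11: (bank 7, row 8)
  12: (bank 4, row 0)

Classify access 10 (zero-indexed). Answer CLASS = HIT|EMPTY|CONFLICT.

CLASS = CONFLICT

#0 (0,5) E
#1 (7,6) E
#2 (7,9) C  (was 6)
#3 (6,1) C  (was 14)
#4 (0,5) H  (was 5)
#5 (6,6) C  (was 1)
#6 (7,5) C  (was 9)
#7 (0,5) H  (was 5)
#8 (6,4) C  (was 6)
#9 (3,12) H  (was 12)
#10 (7,8) C  (was 5)
#11 (7,8) H  (was 8)
#12 (4,0) E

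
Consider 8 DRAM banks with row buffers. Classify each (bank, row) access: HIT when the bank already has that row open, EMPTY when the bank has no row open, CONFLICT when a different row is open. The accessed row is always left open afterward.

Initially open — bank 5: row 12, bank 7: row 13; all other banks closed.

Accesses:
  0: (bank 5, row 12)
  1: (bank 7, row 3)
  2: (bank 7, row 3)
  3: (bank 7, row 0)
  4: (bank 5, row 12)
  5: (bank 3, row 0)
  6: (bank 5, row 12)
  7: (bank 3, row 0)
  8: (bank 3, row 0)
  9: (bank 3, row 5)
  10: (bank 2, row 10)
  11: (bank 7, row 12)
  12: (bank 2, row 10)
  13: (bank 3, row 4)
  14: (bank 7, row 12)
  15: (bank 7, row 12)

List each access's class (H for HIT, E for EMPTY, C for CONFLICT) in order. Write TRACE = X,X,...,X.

  [0] b5 r12: had r12 ⇒ H
  [1] b7 r3: had r13 ⇒ C
  [2] b7 r3: had r3 ⇒ H
  [3] b7 r0: had r3 ⇒ C
  [4] b5 r12: had r12 ⇒ H
  [5] b3 r0: no row ⇒ E
  [6] b5 r12: had r12 ⇒ H
  [7] b3 r0: had r0 ⇒ H
  [8] b3 r0: had r0 ⇒ H
  [9] b3 r5: had r0 ⇒ C
  [10] b2 r10: no row ⇒ E
  [11] b7 r12: had r0 ⇒ C
  [12] b2 r10: had r10 ⇒ H
  [13] b3 r4: had r5 ⇒ C
  [14] b7 r12: had r12 ⇒ H
  [15] b7 r12: had r12 ⇒ H

TRACE = H,C,H,C,H,E,H,H,H,C,E,C,H,C,H,H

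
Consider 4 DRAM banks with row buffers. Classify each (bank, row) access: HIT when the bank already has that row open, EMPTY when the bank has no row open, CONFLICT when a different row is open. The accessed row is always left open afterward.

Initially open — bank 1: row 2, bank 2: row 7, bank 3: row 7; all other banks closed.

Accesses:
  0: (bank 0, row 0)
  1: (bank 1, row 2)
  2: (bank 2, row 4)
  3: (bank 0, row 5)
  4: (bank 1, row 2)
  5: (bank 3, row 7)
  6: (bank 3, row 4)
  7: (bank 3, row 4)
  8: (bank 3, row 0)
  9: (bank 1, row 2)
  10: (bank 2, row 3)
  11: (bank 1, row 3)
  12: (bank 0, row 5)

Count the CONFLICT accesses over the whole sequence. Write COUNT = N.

#0 (0,0) E
#1 (1,2) H  (was 2)
#2 (2,4) C  (was 7)
#3 (0,5) C  (was 0)
#4 (1,2) H  (was 2)
#5 (3,7) H  (was 7)
#6 (3,4) C  (was 7)
#7 (3,4) H  (was 4)
#8 (3,0) C  (was 4)
#9 (1,2) H  (was 2)
#10 (2,3) C  (was 4)
#11 (1,3) C  (was 2)
#12 (0,5) H  (was 5)

COUNT = 6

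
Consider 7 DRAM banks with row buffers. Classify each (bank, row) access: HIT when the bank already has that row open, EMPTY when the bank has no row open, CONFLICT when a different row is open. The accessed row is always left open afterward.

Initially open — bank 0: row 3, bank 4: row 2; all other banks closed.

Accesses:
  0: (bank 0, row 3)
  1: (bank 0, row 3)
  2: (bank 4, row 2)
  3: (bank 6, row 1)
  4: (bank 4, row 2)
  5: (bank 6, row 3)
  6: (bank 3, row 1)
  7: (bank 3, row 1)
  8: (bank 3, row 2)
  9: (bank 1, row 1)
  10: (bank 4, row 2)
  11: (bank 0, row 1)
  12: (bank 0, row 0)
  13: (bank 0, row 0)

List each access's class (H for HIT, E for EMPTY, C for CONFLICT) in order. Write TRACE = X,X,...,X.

0: bank 0 row 3 — prev 3 → HIT
1: bank 0 row 3 — prev 3 → HIT
2: bank 4 row 2 — prev 2 → HIT
3: bank 6 row 1 — prev None → EMPTY
4: bank 4 row 2 — prev 2 → HIT
5: bank 6 row 3 — prev 1 → CONFLICT
6: bank 3 row 1 — prev None → EMPTY
7: bank 3 row 1 — prev 1 → HIT
8: bank 3 row 2 — prev 1 → CONFLICT
9: bank 1 row 1 — prev None → EMPTY
10: bank 4 row 2 — prev 2 → HIT
11: bank 0 row 1 — prev 3 → CONFLICT
12: bank 0 row 0 — prev 1 → CONFLICT
13: bank 0 row 0 — prev 0 → HIT

TRACE = H,H,H,E,H,C,E,H,C,E,H,C,C,H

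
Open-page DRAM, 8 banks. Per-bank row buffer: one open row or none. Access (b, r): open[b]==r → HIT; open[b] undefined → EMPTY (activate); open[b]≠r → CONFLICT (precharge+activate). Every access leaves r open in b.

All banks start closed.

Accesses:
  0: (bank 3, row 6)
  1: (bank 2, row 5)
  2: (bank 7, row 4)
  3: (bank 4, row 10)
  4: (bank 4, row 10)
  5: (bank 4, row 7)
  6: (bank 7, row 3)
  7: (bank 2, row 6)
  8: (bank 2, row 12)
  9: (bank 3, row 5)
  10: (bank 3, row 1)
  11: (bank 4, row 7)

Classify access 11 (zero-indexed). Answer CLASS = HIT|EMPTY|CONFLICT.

step 0: bank3 None->6 [EMPTY]
step 1: bank2 None->5 [EMPTY]
step 2: bank7 None->4 [EMPTY]
step 3: bank4 None->10 [EMPTY]
step 4: bank4 10->10 [HIT]
step 5: bank4 10->7 [CONFLICT]
step 6: bank7 4->3 [CONFLICT]
step 7: bank2 5->6 [CONFLICT]
step 8: bank2 6->12 [CONFLICT]
step 9: bank3 6->5 [CONFLICT]
step 10: bank3 5->1 [CONFLICT]
step 11: bank4 7->7 [HIT]

CLASS = HIT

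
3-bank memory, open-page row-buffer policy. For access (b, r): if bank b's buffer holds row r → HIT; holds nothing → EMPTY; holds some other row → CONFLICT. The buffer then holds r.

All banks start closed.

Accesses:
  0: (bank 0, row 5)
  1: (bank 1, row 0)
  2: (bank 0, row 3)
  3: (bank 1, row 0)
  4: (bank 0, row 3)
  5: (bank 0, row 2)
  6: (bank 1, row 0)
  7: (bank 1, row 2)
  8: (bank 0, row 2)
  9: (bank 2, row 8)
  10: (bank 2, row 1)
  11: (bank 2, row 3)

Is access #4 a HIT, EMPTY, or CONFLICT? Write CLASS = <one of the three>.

#0 (0,5) E
#1 (1,0) E
#2 (0,3) C  (was 5)
#3 (1,0) H  (was 0)
#4 (0,3) H  (was 3)
#5 (0,2) C  (was 3)
#6 (1,0) H  (was 0)
#7 (1,2) C  (was 0)
#8 (0,2) H  (was 2)
#9 (2,8) E
#10 (2,1) C  (was 8)
#11 (2,3) C  (was 1)

CLASS = HIT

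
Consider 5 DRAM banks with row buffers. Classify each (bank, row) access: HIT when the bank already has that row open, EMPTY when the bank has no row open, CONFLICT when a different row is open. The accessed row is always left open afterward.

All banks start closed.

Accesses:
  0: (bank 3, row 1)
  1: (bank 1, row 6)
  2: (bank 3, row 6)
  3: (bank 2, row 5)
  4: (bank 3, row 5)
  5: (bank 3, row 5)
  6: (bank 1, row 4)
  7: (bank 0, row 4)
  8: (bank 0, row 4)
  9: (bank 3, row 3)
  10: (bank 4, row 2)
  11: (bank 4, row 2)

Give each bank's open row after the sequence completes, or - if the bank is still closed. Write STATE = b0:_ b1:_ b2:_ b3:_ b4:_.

STATE = b0:4 b1:4 b2:5 b3:3 b4:2

0: bank 3 row 1 — prev None → EMPTY
1: bank 1 row 6 — prev None → EMPTY
2: bank 3 row 6 — prev 1 → CONFLICT
3: bank 2 row 5 — prev None → EMPTY
4: bank 3 row 5 — prev 6 → CONFLICT
5: bank 3 row 5 — prev 5 → HIT
6: bank 1 row 4 — prev 6 → CONFLICT
7: bank 0 row 4 — prev None → EMPTY
8: bank 0 row 4 — prev 4 → HIT
9: bank 3 row 3 — prev 5 → CONFLICT
10: bank 4 row 2 — prev None → EMPTY
11: bank 4 row 2 — prev 2 → HIT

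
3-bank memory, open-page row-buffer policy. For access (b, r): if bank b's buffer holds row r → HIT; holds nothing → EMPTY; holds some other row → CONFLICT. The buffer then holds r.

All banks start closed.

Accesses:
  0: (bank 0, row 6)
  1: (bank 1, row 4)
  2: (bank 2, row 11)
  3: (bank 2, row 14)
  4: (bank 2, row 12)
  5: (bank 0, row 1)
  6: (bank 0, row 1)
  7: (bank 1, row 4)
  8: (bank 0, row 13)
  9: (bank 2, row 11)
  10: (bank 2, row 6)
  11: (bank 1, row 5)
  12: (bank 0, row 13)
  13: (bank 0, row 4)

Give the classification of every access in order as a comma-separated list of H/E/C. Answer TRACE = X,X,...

0: bank 0 row 6 — prev None → EMPTY
1: bank 1 row 4 — prev None → EMPTY
2: bank 2 row 11 — prev None → EMPTY
3: bank 2 row 14 — prev 11 → CONFLICT
4: bank 2 row 12 — prev 14 → CONFLICT
5: bank 0 row 1 — prev 6 → CONFLICT
6: bank 0 row 1 — prev 1 → HIT
7: bank 1 row 4 — prev 4 → HIT
8: bank 0 row 13 — prev 1 → CONFLICT
9: bank 2 row 11 — prev 12 → CONFLICT
10: bank 2 row 6 — prev 11 → CONFLICT
11: bank 1 row 5 — prev 4 → CONFLICT
12: bank 0 row 13 — prev 13 → HIT
13: bank 0 row 4 — prev 13 → CONFLICT

TRACE = E,E,E,C,C,C,H,H,C,C,C,C,H,C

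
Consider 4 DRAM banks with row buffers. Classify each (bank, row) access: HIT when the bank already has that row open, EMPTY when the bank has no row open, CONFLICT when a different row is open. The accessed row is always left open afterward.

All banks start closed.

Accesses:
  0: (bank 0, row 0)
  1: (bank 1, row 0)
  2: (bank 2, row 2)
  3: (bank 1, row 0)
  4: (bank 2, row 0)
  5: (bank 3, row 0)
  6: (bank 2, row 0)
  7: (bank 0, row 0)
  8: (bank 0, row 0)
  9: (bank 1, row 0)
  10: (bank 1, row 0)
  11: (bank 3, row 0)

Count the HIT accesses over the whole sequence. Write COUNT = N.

step 0: bank0 None->0 [EMPTY]
step 1: bank1 None->0 [EMPTY]
step 2: bank2 None->2 [EMPTY]
step 3: bank1 0->0 [HIT]
step 4: bank2 2->0 [CONFLICT]
step 5: bank3 None->0 [EMPTY]
step 6: bank2 0->0 [HIT]
step 7: bank0 0->0 [HIT]
step 8: bank0 0->0 [HIT]
step 9: bank1 0->0 [HIT]
step 10: bank1 0->0 [HIT]
step 11: bank3 0->0 [HIT]

COUNT = 7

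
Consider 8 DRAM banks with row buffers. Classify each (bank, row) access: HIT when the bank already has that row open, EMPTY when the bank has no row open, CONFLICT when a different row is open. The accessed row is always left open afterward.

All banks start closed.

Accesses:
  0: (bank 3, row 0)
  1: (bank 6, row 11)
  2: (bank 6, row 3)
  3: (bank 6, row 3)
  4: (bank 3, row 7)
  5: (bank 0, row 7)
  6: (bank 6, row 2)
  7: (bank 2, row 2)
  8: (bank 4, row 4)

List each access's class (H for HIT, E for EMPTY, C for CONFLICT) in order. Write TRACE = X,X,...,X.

step 0: bank3 None->0 [EMPTY]
step 1: bank6 None->11 [EMPTY]
step 2: bank6 11->3 [CONFLICT]
step 3: bank6 3->3 [HIT]
step 4: bank3 0->7 [CONFLICT]
step 5: bank0 None->7 [EMPTY]
step 6: bank6 3->2 [CONFLICT]
step 7: bank2 None->2 [EMPTY]
step 8: bank4 None->4 [EMPTY]

TRACE = E,E,C,H,C,E,C,E,E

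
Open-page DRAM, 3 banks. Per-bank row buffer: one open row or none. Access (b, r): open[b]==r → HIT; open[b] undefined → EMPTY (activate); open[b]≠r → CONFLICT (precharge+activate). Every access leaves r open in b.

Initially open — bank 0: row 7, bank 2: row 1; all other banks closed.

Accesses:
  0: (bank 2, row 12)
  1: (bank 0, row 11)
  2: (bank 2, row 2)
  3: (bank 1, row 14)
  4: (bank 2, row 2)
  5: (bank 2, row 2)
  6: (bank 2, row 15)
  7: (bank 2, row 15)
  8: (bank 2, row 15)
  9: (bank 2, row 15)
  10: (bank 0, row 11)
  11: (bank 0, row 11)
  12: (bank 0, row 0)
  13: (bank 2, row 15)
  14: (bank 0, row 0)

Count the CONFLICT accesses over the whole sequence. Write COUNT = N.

COUNT = 5

#0 (2,12) C  (was 1)
#1 (0,11) C  (was 7)
#2 (2,2) C  (was 12)
#3 (1,14) E
#4 (2,2) H  (was 2)
#5 (2,2) H  (was 2)
#6 (2,15) C  (was 2)
#7 (2,15) H  (was 15)
#8 (2,15) H  (was 15)
#9 (2,15) H  (was 15)
#10 (0,11) H  (was 11)
#11 (0,11) H  (was 11)
#12 (0,0) C  (was 11)
#13 (2,15) H  (was 15)
#14 (0,0) H  (was 0)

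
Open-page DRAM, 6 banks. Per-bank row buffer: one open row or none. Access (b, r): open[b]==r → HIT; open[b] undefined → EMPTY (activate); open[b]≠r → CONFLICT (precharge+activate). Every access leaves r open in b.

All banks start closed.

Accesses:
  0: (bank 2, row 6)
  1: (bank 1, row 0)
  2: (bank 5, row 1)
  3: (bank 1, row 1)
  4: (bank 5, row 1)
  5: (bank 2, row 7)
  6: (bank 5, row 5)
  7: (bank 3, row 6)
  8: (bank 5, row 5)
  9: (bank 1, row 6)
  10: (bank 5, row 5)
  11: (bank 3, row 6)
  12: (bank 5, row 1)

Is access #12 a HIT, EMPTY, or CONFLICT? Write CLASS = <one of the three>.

0: bank 2 row 6 — prev None → EMPTY
1: bank 1 row 0 — prev None → EMPTY
2: bank 5 row 1 — prev None → EMPTY
3: bank 1 row 1 — prev 0 → CONFLICT
4: bank 5 row 1 — prev 1 → HIT
5: bank 2 row 7 — prev 6 → CONFLICT
6: bank 5 row 5 — prev 1 → CONFLICT
7: bank 3 row 6 — prev None → EMPTY
8: bank 5 row 5 — prev 5 → HIT
9: bank 1 row 6 — prev 1 → CONFLICT
10: bank 5 row 5 — prev 5 → HIT
11: bank 3 row 6 — prev 6 → HIT
12: bank 5 row 1 — prev 5 → CONFLICT

CLASS = CONFLICT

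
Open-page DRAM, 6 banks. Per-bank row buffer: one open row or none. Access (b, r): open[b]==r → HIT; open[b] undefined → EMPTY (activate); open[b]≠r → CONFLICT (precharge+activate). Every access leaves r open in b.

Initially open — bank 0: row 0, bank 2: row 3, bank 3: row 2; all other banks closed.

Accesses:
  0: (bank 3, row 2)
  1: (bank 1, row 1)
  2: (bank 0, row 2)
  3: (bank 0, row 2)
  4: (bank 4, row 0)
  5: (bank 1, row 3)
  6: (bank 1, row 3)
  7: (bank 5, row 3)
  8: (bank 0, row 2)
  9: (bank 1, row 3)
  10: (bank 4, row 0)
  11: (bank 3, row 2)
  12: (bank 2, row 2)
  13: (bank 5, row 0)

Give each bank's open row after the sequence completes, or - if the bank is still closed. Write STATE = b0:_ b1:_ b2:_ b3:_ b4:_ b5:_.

#0 (3,2) H  (was 2)
#1 (1,1) E
#2 (0,2) C  (was 0)
#3 (0,2) H  (was 2)
#4 (4,0) E
#5 (1,3) C  (was 1)
#6 (1,3) H  (was 3)
#7 (5,3) E
#8 (0,2) H  (was 2)
#9 (1,3) H  (was 3)
#10 (4,0) H  (was 0)
#11 (3,2) H  (was 2)
#12 (2,2) C  (was 3)
#13 (5,0) C  (was 3)

STATE = b0:2 b1:3 b2:2 b3:2 b4:0 b5:0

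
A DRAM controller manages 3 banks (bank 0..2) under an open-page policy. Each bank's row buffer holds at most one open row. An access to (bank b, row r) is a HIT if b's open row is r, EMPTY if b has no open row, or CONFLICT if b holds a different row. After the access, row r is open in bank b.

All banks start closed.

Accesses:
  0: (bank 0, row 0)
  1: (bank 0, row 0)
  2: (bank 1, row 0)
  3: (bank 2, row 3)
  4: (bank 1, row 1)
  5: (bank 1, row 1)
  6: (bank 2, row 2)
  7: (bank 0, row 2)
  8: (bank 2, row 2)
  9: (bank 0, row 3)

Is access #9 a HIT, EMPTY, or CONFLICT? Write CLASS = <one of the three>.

CLASS = CONFLICT

0: bank 0 row 0 — prev None → EMPTY
1: bank 0 row 0 — prev 0 → HIT
2: bank 1 row 0 — prev None → EMPTY
3: bank 2 row 3 — prev None → EMPTY
4: bank 1 row 1 — prev 0 → CONFLICT
5: bank 1 row 1 — prev 1 → HIT
6: bank 2 row 2 — prev 3 → CONFLICT
7: bank 0 row 2 — prev 0 → CONFLICT
8: bank 2 row 2 — prev 2 → HIT
9: bank 0 row 3 — prev 2 → CONFLICT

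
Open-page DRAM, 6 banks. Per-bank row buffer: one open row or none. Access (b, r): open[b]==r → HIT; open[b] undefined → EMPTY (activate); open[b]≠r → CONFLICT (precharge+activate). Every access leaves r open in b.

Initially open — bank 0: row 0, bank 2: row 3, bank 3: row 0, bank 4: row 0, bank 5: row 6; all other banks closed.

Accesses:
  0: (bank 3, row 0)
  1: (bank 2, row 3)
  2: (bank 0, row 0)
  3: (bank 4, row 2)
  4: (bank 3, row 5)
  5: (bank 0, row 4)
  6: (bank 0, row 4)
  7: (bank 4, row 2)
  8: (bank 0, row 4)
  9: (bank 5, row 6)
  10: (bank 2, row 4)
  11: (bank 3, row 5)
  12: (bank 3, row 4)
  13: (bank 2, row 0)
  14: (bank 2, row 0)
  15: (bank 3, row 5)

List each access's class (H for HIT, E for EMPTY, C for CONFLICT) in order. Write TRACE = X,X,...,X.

TRACE = H,H,H,C,C,C,H,H,H,H,C,H,C,C,H,C

0: bank 3 row 0 — prev 0 → HIT
1: bank 2 row 3 — prev 3 → HIT
2: bank 0 row 0 — prev 0 → HIT
3: bank 4 row 2 — prev 0 → CONFLICT
4: bank 3 row 5 — prev 0 → CONFLICT
5: bank 0 row 4 — prev 0 → CONFLICT
6: bank 0 row 4 — prev 4 → HIT
7: bank 4 row 2 — prev 2 → HIT
8: bank 0 row 4 — prev 4 → HIT
9: bank 5 row 6 — prev 6 → HIT
10: bank 2 row 4 — prev 3 → CONFLICT
11: bank 3 row 5 — prev 5 → HIT
12: bank 3 row 4 — prev 5 → CONFLICT
13: bank 2 row 0 — prev 4 → CONFLICT
14: bank 2 row 0 — prev 0 → HIT
15: bank 3 row 5 — prev 4 → CONFLICT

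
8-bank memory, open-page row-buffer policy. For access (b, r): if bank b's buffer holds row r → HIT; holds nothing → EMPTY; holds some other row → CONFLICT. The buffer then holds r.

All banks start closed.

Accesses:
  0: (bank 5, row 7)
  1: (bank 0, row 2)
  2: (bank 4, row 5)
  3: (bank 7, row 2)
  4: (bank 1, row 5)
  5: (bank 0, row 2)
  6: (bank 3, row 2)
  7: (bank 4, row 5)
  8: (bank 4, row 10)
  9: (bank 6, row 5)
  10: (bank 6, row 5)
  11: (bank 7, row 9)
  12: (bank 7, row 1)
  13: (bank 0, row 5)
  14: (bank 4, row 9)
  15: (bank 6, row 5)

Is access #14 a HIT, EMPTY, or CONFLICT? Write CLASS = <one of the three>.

0: bank 5 row 7 — prev None → EMPTY
1: bank 0 row 2 — prev None → EMPTY
2: bank 4 row 5 — prev None → EMPTY
3: bank 7 row 2 — prev None → EMPTY
4: bank 1 row 5 — prev None → EMPTY
5: bank 0 row 2 — prev 2 → HIT
6: bank 3 row 2 — prev None → EMPTY
7: bank 4 row 5 — prev 5 → HIT
8: bank 4 row 10 — prev 5 → CONFLICT
9: bank 6 row 5 — prev None → EMPTY
10: bank 6 row 5 — prev 5 → HIT
11: bank 7 row 9 — prev 2 → CONFLICT
12: bank 7 row 1 — prev 9 → CONFLICT
13: bank 0 row 5 — prev 2 → CONFLICT
14: bank 4 row 9 — prev 10 → CONFLICT
15: bank 6 row 5 — prev 5 → HIT

CLASS = CONFLICT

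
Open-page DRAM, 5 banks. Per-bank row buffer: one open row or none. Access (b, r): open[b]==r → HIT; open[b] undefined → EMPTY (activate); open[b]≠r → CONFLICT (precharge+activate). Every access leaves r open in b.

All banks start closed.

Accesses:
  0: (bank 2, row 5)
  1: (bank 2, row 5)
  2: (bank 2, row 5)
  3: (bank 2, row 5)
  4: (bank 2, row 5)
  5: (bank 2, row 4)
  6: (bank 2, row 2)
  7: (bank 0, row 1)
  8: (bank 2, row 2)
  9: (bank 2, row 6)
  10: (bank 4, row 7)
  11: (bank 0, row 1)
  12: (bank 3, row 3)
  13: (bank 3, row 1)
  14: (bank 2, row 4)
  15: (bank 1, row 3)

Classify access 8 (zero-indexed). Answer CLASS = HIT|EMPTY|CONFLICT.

CLASS = HIT

  [0] b2 r5: no row ⇒ E
  [1] b2 r5: had r5 ⇒ H
  [2] b2 r5: had r5 ⇒ H
  [3] b2 r5: had r5 ⇒ H
  [4] b2 r5: had r5 ⇒ H
  [5] b2 r4: had r5 ⇒ C
  [6] b2 r2: had r4 ⇒ C
  [7] b0 r1: no row ⇒ E
  [8] b2 r2: had r2 ⇒ H
  [9] b2 r6: had r2 ⇒ C
  [10] b4 r7: no row ⇒ E
  [11] b0 r1: had r1 ⇒ H
  [12] b3 r3: no row ⇒ E
  [13] b3 r1: had r3 ⇒ C
  [14] b2 r4: had r6 ⇒ C
  [15] b1 r3: no row ⇒ E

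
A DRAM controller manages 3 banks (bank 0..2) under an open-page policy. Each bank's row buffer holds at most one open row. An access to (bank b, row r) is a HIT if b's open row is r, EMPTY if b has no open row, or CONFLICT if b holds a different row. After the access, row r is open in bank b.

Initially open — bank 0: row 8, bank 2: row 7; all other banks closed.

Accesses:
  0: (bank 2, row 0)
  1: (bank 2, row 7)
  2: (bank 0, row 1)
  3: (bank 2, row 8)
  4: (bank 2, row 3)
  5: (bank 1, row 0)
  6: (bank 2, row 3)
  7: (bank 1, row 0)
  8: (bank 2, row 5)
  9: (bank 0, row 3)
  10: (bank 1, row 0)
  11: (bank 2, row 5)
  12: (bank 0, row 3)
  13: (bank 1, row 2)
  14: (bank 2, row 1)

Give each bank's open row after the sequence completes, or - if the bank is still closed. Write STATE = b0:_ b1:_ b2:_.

0: bank 2 row 0 — prev 7 → CONFLICT
1: bank 2 row 7 — prev 0 → CONFLICT
2: bank 0 row 1 — prev 8 → CONFLICT
3: bank 2 row 8 — prev 7 → CONFLICT
4: bank 2 row 3 — prev 8 → CONFLICT
5: bank 1 row 0 — prev None → EMPTY
6: bank 2 row 3 — prev 3 → HIT
7: bank 1 row 0 — prev 0 → HIT
8: bank 2 row 5 — prev 3 → CONFLICT
9: bank 0 row 3 — prev 1 → CONFLICT
10: bank 1 row 0 — prev 0 → HIT
11: bank 2 row 5 — prev 5 → HIT
12: bank 0 row 3 — prev 3 → HIT
13: bank 1 row 2 — prev 0 → CONFLICT
14: bank 2 row 1 — prev 5 → CONFLICT

STATE = b0:3 b1:2 b2:1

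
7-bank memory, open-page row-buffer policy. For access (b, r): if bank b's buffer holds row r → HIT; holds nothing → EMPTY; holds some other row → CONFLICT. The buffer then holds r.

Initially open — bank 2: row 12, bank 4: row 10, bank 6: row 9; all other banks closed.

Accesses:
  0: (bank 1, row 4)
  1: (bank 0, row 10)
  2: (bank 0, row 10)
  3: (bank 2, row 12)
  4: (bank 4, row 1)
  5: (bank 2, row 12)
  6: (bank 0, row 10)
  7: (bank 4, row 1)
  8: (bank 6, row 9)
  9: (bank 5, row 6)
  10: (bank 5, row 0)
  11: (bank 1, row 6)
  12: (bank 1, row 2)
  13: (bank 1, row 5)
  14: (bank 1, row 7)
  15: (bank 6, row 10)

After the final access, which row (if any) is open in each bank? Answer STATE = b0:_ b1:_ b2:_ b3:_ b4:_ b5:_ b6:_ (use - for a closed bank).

STATE = b0:10 b1:7 b2:12 b3:- b4:1 b5:0 b6:10

0: bank 1 row 4 — prev None → EMPTY
1: bank 0 row 10 — prev None → EMPTY
2: bank 0 row 10 — prev 10 → HIT
3: bank 2 row 12 — prev 12 → HIT
4: bank 4 row 1 — prev 10 → CONFLICT
5: bank 2 row 12 — prev 12 → HIT
6: bank 0 row 10 — prev 10 → HIT
7: bank 4 row 1 — prev 1 → HIT
8: bank 6 row 9 — prev 9 → HIT
9: bank 5 row 6 — prev None → EMPTY
10: bank 5 row 0 — prev 6 → CONFLICT
11: bank 1 row 6 — prev 4 → CONFLICT
12: bank 1 row 2 — prev 6 → CONFLICT
13: bank 1 row 5 — prev 2 → CONFLICT
14: bank 1 row 7 — prev 5 → CONFLICT
15: bank 6 row 10 — prev 9 → CONFLICT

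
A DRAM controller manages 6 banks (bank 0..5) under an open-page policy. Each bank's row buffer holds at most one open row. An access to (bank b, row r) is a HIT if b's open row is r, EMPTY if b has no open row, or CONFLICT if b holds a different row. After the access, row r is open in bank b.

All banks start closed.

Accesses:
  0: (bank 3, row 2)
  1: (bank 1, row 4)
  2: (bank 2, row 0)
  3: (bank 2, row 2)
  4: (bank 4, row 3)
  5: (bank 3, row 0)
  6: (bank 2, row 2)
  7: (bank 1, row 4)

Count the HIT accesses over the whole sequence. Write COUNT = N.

COUNT = 2

0: bank 3 row 2 — prev None → EMPTY
1: bank 1 row 4 — prev None → EMPTY
2: bank 2 row 0 — prev None → EMPTY
3: bank 2 row 2 — prev 0 → CONFLICT
4: bank 4 row 3 — prev None → EMPTY
5: bank 3 row 0 — prev 2 → CONFLICT
6: bank 2 row 2 — prev 2 → HIT
7: bank 1 row 4 — prev 4 → HIT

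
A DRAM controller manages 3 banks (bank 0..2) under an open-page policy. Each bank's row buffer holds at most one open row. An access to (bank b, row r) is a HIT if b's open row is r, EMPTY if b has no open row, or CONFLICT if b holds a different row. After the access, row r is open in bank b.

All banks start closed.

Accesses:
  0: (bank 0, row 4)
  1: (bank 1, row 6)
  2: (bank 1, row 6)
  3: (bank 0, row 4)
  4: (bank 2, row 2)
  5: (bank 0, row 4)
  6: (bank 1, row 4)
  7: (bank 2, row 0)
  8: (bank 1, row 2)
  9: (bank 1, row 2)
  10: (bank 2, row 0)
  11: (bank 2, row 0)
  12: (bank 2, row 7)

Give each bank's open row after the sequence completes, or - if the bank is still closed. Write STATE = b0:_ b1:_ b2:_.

0: bank 0 row 4 — prev None → EMPTY
1: bank 1 row 6 — prev None → EMPTY
2: bank 1 row 6 — prev 6 → HIT
3: bank 0 row 4 — prev 4 → HIT
4: bank 2 row 2 — prev None → EMPTY
5: bank 0 row 4 — prev 4 → HIT
6: bank 1 row 4 — prev 6 → CONFLICT
7: bank 2 row 0 — prev 2 → CONFLICT
8: bank 1 row 2 — prev 4 → CONFLICT
9: bank 1 row 2 — prev 2 → HIT
10: bank 2 row 0 — prev 0 → HIT
11: bank 2 row 0 — prev 0 → HIT
12: bank 2 row 7 — prev 0 → CONFLICT

STATE = b0:4 b1:2 b2:7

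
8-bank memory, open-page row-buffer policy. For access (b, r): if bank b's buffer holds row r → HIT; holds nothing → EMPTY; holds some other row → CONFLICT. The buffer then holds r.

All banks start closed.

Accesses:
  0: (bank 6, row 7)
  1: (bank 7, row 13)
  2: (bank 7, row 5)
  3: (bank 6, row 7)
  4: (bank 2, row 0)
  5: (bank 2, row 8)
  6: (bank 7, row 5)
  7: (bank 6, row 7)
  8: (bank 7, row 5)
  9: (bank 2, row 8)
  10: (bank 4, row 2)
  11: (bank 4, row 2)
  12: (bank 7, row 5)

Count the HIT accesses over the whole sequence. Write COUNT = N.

COUNT = 7

step 0: bank6 None->7 [EMPTY]
step 1: bank7 None->13 [EMPTY]
step 2: bank7 13->5 [CONFLICT]
step 3: bank6 7->7 [HIT]
step 4: bank2 None->0 [EMPTY]
step 5: bank2 0->8 [CONFLICT]
step 6: bank7 5->5 [HIT]
step 7: bank6 7->7 [HIT]
step 8: bank7 5->5 [HIT]
step 9: bank2 8->8 [HIT]
step 10: bank4 None->2 [EMPTY]
step 11: bank4 2->2 [HIT]
step 12: bank7 5->5 [HIT]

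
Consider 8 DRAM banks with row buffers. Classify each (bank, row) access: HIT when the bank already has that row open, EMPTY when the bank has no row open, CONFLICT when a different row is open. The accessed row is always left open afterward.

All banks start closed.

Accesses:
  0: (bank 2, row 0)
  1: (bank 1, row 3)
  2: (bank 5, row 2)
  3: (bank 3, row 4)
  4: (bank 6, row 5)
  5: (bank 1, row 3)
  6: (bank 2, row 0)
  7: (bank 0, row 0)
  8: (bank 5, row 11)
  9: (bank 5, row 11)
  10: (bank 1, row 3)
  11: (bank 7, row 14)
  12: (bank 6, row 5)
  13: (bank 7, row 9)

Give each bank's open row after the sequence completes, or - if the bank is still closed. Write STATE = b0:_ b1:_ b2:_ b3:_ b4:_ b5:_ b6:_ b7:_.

STATE = b0:0 b1:3 b2:0 b3:4 b4:- b5:11 b6:5 b7:9

#0 (2,0) E
#1 (1,3) E
#2 (5,2) E
#3 (3,4) E
#4 (6,5) E
#5 (1,3) H  (was 3)
#6 (2,0) H  (was 0)
#7 (0,0) E
#8 (5,11) C  (was 2)
#9 (5,11) H  (was 11)
#10 (1,3) H  (was 3)
#11 (7,14) E
#12 (6,5) H  (was 5)
#13 (7,9) C  (was 14)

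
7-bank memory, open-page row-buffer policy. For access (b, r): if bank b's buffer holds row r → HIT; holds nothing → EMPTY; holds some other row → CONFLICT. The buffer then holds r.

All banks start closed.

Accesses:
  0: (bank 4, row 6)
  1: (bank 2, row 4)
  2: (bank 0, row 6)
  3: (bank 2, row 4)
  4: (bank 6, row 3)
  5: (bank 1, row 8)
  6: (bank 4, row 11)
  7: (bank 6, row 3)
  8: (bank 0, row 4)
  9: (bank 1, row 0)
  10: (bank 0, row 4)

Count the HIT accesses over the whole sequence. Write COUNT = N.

COUNT = 3

  [0] b4 r6: no row ⇒ E
  [1] b2 r4: no row ⇒ E
  [2] b0 r6: no row ⇒ E
  [3] b2 r4: had r4 ⇒ H
  [4] b6 r3: no row ⇒ E
  [5] b1 r8: no row ⇒ E
  [6] b4 r11: had r6 ⇒ C
  [7] b6 r3: had r3 ⇒ H
  [8] b0 r4: had r6 ⇒ C
  [9] b1 r0: had r8 ⇒ C
  [10] b0 r4: had r4 ⇒ H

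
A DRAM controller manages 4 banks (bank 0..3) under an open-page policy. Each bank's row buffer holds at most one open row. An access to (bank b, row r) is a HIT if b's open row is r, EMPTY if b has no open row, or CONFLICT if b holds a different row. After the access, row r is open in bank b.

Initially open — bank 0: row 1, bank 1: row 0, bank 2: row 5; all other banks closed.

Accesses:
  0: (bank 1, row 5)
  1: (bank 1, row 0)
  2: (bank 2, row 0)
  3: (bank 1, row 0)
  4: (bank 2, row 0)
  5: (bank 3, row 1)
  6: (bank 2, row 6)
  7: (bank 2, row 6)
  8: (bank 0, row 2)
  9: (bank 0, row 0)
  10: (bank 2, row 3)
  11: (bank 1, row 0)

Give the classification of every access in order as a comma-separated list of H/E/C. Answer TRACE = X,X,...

TRACE = C,C,C,H,H,E,C,H,C,C,C,H

#0 (1,5) C  (was 0)
#1 (1,0) C  (was 5)
#2 (2,0) C  (was 5)
#3 (1,0) H  (was 0)
#4 (2,0) H  (was 0)
#5 (3,1) E
#6 (2,6) C  (was 0)
#7 (2,6) H  (was 6)
#8 (0,2) C  (was 1)
#9 (0,0) C  (was 2)
#10 (2,3) C  (was 6)
#11 (1,0) H  (was 0)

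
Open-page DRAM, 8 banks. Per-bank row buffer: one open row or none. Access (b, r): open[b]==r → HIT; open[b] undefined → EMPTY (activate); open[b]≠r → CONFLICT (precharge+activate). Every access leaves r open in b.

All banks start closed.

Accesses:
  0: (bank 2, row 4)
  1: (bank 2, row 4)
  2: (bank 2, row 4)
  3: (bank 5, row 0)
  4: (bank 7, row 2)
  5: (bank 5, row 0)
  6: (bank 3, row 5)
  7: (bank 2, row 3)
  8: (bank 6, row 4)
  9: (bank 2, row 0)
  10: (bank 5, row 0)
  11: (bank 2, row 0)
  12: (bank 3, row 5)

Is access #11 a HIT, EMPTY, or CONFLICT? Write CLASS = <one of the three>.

#0 (2,4) E
#1 (2,4) H  (was 4)
#2 (2,4) H  (was 4)
#3 (5,0) E
#4 (7,2) E
#5 (5,0) H  (was 0)
#6 (3,5) E
#7 (2,3) C  (was 4)
#8 (6,4) E
#9 (2,0) C  (was 3)
#10 (5,0) H  (was 0)
#11 (2,0) H  (was 0)
#12 (3,5) H  (was 5)

CLASS = HIT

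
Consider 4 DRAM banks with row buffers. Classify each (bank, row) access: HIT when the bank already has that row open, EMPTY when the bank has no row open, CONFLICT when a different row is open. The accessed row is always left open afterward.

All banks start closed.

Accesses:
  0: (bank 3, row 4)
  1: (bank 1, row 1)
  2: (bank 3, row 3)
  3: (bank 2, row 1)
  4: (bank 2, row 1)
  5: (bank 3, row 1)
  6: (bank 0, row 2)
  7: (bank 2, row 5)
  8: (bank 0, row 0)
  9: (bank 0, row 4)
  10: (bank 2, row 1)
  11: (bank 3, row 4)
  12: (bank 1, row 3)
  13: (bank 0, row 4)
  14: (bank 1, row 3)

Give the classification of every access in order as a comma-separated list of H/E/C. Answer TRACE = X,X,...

step 0: bank3 None->4 [EMPTY]
step 1: bank1 None->1 [EMPTY]
step 2: bank3 4->3 [CONFLICT]
step 3: bank2 None->1 [EMPTY]
step 4: bank2 1->1 [HIT]
step 5: bank3 3->1 [CONFLICT]
step 6: bank0 None->2 [EMPTY]
step 7: bank2 1->5 [CONFLICT]
step 8: bank0 2->0 [CONFLICT]
step 9: bank0 0->4 [CONFLICT]
step 10: bank2 5->1 [CONFLICT]
step 11: bank3 1->4 [CONFLICT]
step 12: bank1 1->3 [CONFLICT]
step 13: bank0 4->4 [HIT]
step 14: bank1 3->3 [HIT]

TRACE = E,E,C,E,H,C,E,C,C,C,C,C,C,H,H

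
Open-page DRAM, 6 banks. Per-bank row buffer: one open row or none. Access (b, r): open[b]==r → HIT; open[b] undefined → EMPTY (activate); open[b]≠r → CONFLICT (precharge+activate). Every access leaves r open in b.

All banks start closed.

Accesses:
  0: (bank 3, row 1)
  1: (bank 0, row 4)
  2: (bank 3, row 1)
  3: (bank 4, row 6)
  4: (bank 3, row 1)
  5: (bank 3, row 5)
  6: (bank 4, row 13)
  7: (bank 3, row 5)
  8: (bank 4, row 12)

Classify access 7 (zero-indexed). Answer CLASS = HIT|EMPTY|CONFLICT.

CLASS = HIT

0: bank 3 row 1 — prev None → EMPTY
1: bank 0 row 4 — prev None → EMPTY
2: bank 3 row 1 — prev 1 → HIT
3: bank 4 row 6 — prev None → EMPTY
4: bank 3 row 1 — prev 1 → HIT
5: bank 3 row 5 — prev 1 → CONFLICT
6: bank 4 row 13 — prev 6 → CONFLICT
7: bank 3 row 5 — prev 5 → HIT
8: bank 4 row 12 — prev 13 → CONFLICT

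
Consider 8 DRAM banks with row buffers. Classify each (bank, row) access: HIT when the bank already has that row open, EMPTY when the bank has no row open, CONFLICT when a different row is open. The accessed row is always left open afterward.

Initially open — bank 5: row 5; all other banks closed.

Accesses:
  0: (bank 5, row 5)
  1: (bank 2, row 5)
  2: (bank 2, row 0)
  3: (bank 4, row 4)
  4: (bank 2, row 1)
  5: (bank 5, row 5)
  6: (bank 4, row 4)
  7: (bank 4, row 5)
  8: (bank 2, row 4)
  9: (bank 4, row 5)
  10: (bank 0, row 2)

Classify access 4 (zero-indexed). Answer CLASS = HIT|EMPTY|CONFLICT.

CLASS = CONFLICT

step 0: bank5 5->5 [HIT]
step 1: bank2 None->5 [EMPTY]
step 2: bank2 5->0 [CONFLICT]
step 3: bank4 None->4 [EMPTY]
step 4: bank2 0->1 [CONFLICT]
step 5: bank5 5->5 [HIT]
step 6: bank4 4->4 [HIT]
step 7: bank4 4->5 [CONFLICT]
step 8: bank2 1->4 [CONFLICT]
step 9: bank4 5->5 [HIT]
step 10: bank0 None->2 [EMPTY]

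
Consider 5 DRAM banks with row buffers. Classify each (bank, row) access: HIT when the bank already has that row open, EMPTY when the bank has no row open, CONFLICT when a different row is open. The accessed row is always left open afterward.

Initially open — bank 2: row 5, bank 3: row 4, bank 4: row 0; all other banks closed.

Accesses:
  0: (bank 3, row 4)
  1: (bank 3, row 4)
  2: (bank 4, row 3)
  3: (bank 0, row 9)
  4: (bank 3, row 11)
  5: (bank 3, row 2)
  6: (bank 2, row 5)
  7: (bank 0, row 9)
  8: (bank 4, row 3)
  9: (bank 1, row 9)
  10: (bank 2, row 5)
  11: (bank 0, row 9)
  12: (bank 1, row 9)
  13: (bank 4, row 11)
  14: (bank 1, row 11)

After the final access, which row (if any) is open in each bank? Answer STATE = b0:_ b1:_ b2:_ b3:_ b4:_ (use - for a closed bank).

step 0: bank3 4->4 [HIT]
step 1: bank3 4->4 [HIT]
step 2: bank4 0->3 [CONFLICT]
step 3: bank0 None->9 [EMPTY]
step 4: bank3 4->11 [CONFLICT]
step 5: bank3 11->2 [CONFLICT]
step 6: bank2 5->5 [HIT]
step 7: bank0 9->9 [HIT]
step 8: bank4 3->3 [HIT]
step 9: bank1 None->9 [EMPTY]
step 10: bank2 5->5 [HIT]
step 11: bank0 9->9 [HIT]
step 12: bank1 9->9 [HIT]
step 13: bank4 3->11 [CONFLICT]
step 14: bank1 9->11 [CONFLICT]

STATE = b0:9 b1:11 b2:5 b3:2 b4:11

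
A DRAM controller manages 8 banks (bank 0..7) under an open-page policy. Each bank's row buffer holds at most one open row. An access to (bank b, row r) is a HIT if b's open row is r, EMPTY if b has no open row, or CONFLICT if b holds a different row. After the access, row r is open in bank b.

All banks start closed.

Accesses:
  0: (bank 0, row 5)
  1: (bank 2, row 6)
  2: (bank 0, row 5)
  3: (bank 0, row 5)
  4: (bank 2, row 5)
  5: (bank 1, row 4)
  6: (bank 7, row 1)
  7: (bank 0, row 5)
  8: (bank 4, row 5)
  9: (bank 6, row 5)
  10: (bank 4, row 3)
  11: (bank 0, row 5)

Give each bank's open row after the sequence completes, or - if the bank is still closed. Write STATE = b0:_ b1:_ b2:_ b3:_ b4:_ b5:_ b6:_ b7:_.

step 0: bank0 None->5 [EMPTY]
step 1: bank2 None->6 [EMPTY]
step 2: bank0 5->5 [HIT]
step 3: bank0 5->5 [HIT]
step 4: bank2 6->5 [CONFLICT]
step 5: bank1 None->4 [EMPTY]
step 6: bank7 None->1 [EMPTY]
step 7: bank0 5->5 [HIT]
step 8: bank4 None->5 [EMPTY]
step 9: bank6 None->5 [EMPTY]
step 10: bank4 5->3 [CONFLICT]
step 11: bank0 5->5 [HIT]

STATE = b0:5 b1:4 b2:5 b3:- b4:3 b5:- b6:5 b7:1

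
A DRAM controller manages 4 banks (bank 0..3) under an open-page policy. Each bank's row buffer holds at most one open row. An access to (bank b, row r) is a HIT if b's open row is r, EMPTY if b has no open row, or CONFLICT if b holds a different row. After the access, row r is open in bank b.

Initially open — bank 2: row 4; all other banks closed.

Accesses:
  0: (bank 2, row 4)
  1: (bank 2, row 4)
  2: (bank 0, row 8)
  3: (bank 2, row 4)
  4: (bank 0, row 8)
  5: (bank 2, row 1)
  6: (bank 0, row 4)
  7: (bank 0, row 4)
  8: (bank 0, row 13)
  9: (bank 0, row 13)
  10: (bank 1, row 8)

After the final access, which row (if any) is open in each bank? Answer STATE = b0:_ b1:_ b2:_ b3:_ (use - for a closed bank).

#0 (2,4) H  (was 4)
#1 (2,4) H  (was 4)
#2 (0,8) E
#3 (2,4) H  (was 4)
#4 (0,8) H  (was 8)
#5 (2,1) C  (was 4)
#6 (0,4) C  (was 8)
#7 (0,4) H  (was 4)
#8 (0,13) C  (was 4)
#9 (0,13) H  (was 13)
#10 (1,8) E

STATE = b0:13 b1:8 b2:1 b3:-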